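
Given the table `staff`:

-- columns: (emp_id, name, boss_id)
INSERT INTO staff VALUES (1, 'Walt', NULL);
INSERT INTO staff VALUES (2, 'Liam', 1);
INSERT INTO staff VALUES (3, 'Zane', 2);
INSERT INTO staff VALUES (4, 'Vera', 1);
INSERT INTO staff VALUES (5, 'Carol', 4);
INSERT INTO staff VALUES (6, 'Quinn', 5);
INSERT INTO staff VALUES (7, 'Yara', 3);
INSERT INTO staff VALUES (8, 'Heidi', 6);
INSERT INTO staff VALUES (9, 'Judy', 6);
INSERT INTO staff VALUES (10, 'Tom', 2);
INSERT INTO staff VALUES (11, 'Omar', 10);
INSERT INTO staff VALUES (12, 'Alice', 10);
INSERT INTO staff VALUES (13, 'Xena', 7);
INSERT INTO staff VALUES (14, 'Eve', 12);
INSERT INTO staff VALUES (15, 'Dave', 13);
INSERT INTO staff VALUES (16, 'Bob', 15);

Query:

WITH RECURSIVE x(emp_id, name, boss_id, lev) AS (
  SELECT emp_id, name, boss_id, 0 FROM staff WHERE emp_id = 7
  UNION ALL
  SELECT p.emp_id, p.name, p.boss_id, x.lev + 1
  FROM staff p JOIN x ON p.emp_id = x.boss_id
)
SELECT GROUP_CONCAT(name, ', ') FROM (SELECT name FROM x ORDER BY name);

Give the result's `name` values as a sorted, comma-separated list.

Base: emp_id=7 (Yara), boss_id=3, lev 0.
Iteration 1: join on emp_id=3 -> Zane (id 3, boss_id=2, lev 1).
Iteration 2: join on emp_id=2 -> Liam (id 2, boss_id=1, lev 2).
Iteration 3: join on emp_id=1 -> Walt (id 1, boss_id=NULL, lev 3).
Iteration 4: boss_id is NULL; no match; recursion stops.

Liam, Walt, Yara, Zane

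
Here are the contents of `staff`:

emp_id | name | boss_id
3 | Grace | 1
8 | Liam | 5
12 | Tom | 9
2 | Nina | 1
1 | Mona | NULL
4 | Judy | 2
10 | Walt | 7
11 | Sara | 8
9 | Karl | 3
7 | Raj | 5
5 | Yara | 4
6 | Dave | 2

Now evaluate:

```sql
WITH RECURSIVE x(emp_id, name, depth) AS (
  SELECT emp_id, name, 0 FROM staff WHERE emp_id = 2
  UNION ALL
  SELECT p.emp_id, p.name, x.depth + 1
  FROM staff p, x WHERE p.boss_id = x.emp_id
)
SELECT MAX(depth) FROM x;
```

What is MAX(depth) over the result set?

4

Base: emp_id=2 (Nina) at depth 0.
Iteration 1: rows with boss_id in {2} -> Judy (id 4, depth 1), Dave (id 6, depth 1).
Iteration 2: rows with boss_id in {4,6} -> Yara (id 5, depth 2).
Iteration 3: rows with boss_id in {5} -> Raj (id 7, depth 3), Liam (id 8, depth 3).
Iteration 4: rows with boss_id in {7,8} -> Walt (id 10, depth 4), Sara (id 11, depth 4).
Iteration 5: no rows with boss_id in {10,11}; recursion stops.
depth values: 0, 1, 1, 2, 3, 3, 4, 4; the maximum is 4.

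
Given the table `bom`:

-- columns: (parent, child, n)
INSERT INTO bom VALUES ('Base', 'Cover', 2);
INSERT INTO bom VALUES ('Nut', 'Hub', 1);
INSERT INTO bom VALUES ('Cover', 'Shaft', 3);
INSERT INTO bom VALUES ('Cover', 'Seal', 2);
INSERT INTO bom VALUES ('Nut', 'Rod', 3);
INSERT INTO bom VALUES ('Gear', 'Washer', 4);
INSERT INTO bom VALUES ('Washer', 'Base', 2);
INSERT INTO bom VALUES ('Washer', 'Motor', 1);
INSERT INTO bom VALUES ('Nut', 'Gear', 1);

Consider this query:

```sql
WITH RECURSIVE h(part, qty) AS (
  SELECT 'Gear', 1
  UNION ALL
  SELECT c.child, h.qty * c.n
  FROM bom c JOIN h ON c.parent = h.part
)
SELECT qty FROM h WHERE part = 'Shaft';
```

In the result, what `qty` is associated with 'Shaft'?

Base: (Gear, qty=1).
Iteration 1: components of {Gear} -> Washer = 1*4 = 4.
Iteration 2: components of {Washer} -> Base = 4*2 = 8, Motor = 4*1 = 4.
Iteration 3: components of {Base,Motor} -> Cover = 8*2 = 16.
Iteration 4: components of {Cover} -> Seal = 16*2 = 32, Shaft = 16*3 = 48.
Iteration 5: no further components; recursion stops.

48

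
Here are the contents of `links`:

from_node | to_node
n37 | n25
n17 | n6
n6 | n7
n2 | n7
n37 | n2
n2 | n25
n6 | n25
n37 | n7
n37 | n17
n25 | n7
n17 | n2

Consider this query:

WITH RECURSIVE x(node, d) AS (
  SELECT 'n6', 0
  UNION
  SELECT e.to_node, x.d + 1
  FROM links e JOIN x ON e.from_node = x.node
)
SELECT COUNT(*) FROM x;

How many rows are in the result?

4

Base: (n6, d=0).
Iteration 1: edges from {n6} -> (n25, d=1), (n7, d=1).
Iteration 2: edges from {n25,n7} -> (n7, d=2).
Iteration 3: no outgoing edges from {n7}; recursion stops.
Total rows emitted: 4.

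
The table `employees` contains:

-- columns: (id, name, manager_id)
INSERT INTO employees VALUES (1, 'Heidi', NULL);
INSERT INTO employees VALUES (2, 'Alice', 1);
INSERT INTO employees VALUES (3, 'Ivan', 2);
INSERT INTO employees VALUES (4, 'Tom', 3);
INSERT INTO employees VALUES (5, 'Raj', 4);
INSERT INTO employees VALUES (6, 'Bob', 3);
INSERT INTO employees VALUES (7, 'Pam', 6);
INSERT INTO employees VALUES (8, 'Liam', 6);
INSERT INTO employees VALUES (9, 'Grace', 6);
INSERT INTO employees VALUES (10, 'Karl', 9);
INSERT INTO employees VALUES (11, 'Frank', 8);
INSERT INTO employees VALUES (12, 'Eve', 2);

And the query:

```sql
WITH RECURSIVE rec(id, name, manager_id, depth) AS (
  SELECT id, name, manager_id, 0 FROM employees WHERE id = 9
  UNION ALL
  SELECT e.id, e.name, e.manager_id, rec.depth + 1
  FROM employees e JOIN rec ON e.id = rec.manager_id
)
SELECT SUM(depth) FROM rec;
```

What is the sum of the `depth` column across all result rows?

Base: id=9 (Grace), manager_id=6, depth 0.
Iteration 1: join on id=6 -> Bob (id 6, manager_id=3, depth 1).
Iteration 2: join on id=3 -> Ivan (id 3, manager_id=2, depth 2).
Iteration 3: join on id=2 -> Alice (id 2, manager_id=1, depth 3).
Iteration 4: join on id=1 -> Heidi (id 1, manager_id=NULL, depth 4).
Iteration 5: manager_id is NULL; no match; recursion stops.
SUM(depth) = 0 + 1 + 2 + 3 + 4 = 10.

10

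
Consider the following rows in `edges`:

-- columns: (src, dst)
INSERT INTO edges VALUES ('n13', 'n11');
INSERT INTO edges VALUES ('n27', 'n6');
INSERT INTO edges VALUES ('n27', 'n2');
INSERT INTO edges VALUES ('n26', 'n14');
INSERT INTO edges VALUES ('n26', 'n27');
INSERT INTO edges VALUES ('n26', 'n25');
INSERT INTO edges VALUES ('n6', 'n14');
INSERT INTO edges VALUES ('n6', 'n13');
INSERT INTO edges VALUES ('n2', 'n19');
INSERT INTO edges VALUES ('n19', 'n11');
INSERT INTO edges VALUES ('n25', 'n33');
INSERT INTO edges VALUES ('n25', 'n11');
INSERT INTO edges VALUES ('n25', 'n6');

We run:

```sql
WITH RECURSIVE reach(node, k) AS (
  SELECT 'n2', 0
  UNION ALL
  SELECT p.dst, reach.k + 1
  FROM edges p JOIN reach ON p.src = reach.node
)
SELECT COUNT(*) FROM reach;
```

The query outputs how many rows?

3

Base: (n2, k=0).
Iteration 1: edges from {n2} -> (n19, k=1).
Iteration 2: edges from {n19} -> (n11, k=2).
Iteration 3: no outgoing edges from {n11}; recursion stops.
Total rows emitted: 3.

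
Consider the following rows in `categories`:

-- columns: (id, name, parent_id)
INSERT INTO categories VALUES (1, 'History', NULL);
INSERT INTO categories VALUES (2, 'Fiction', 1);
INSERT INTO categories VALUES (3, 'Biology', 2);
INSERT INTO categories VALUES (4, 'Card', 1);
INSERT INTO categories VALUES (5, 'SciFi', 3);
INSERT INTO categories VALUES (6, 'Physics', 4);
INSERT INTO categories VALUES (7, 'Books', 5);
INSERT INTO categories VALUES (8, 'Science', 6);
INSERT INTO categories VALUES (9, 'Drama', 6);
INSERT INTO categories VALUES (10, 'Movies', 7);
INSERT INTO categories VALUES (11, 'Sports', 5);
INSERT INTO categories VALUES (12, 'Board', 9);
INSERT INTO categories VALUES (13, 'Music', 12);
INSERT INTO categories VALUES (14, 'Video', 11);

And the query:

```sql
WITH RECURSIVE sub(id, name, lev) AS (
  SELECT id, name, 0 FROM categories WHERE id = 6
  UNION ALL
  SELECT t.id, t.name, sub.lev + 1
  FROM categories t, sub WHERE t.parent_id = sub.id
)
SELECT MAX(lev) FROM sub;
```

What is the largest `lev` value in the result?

Base: id=6 (Physics) at lev 0.
Iteration 1: rows with parent_id in {6} -> Science (id 8, lev 1), Drama (id 9, lev 1).
Iteration 2: rows with parent_id in {8,9} -> Board (id 12, lev 2).
Iteration 3: rows with parent_id in {12} -> Music (id 13, lev 3).
Iteration 4: no rows with parent_id in {13}; recursion stops.
lev values: 0, 1, 1, 2, 3; the maximum is 3.

3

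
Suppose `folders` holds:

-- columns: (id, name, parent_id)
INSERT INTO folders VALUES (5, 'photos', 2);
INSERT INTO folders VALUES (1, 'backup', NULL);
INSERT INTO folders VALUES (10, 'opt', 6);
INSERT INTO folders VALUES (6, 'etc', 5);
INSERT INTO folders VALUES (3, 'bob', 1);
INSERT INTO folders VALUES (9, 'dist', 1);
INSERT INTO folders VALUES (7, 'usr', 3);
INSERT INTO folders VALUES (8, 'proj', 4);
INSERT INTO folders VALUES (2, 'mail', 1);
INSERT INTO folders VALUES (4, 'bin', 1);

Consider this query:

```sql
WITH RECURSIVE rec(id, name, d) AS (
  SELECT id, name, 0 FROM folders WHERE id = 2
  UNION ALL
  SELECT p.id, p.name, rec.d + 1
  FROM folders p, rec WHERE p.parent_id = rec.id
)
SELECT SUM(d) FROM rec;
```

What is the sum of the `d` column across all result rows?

Base: id=2 (mail) at d 0.
Iteration 1: rows with parent_id in {2} -> photos (id 5, d 1).
Iteration 2: rows with parent_id in {5} -> etc (id 6, d 2).
Iteration 3: rows with parent_id in {6} -> opt (id 10, d 3).
Iteration 4: no rows with parent_id in {10}; recursion stops.
SUM(d) = 0 + 1 + 2 + 3 = 6.

6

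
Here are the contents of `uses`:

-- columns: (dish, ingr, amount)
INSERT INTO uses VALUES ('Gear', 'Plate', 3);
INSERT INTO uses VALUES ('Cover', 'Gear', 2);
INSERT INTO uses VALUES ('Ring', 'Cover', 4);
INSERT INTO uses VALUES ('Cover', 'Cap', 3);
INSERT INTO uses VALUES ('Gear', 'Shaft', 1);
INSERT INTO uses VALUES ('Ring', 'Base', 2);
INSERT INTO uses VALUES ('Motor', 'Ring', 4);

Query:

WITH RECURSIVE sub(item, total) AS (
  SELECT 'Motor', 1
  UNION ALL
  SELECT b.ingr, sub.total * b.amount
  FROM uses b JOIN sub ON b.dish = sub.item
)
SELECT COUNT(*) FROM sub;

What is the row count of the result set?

Base: (Motor, total=1).
Iteration 1: components of {Motor} -> Ring = 1*4 = 4.
Iteration 2: components of {Ring} -> Base = 4*2 = 8, Cover = 4*4 = 16.
Iteration 3: components of {Base,Cover} -> Cap = 16*3 = 48, Gear = 16*2 = 32.
Iteration 4: components of {Cap,Gear} -> Plate = 32*3 = 96, Shaft = 32*1 = 32.
Iteration 5: no further components; recursion stops.
Total rows emitted: 8.

8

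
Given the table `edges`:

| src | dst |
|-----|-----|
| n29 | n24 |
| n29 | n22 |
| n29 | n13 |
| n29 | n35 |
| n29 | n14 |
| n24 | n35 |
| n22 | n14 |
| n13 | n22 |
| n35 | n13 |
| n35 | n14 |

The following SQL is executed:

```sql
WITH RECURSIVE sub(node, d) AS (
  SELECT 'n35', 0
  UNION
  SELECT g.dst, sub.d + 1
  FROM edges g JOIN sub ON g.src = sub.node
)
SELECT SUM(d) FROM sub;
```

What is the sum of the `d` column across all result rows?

Base: (n35, d=0).
Iteration 1: edges from {n35} -> (n13, d=1), (n14, d=1).
Iteration 2: edges from {n13,n14} -> (n22, d=2).
Iteration 3: edges from {n22} -> (n14, d=3).
Iteration 4: no outgoing edges from {n14}; recursion stops.
SUM(d) = 0 + 1 + 1 + 2 + 3 = 7.

7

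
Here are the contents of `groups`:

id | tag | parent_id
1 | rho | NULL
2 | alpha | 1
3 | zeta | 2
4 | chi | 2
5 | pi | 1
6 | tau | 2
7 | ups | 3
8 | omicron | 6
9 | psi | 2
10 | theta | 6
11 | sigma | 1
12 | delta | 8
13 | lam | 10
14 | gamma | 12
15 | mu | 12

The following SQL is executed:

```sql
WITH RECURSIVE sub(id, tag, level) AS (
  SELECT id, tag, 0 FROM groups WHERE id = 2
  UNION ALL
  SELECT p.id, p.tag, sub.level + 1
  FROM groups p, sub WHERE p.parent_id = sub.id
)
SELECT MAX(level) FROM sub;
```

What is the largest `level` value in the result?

Base: id=2 (alpha) at level 0.
Iteration 1: rows with parent_id in {2} -> zeta (id 3, level 1), chi (id 4, level 1), tau (id 6, level 1), psi (id 9, level 1).
Iteration 2: rows with parent_id in {3,4,6,9} -> ups (id 7, level 2), omicron (id 8, level 2), theta (id 10, level 2).
Iteration 3: rows with parent_id in {7,8,10} -> delta (id 12, level 3), lam (id 13, level 3).
Iteration 4: rows with parent_id in {12,13} -> gamma (id 14, level 4), mu (id 15, level 4).
Iteration 5: no rows with parent_id in {14,15}; recursion stops.
level values: 0, 1, 1, 1, 1, 2, 2, 2, 3, 3, 4, 4; the maximum is 4.

4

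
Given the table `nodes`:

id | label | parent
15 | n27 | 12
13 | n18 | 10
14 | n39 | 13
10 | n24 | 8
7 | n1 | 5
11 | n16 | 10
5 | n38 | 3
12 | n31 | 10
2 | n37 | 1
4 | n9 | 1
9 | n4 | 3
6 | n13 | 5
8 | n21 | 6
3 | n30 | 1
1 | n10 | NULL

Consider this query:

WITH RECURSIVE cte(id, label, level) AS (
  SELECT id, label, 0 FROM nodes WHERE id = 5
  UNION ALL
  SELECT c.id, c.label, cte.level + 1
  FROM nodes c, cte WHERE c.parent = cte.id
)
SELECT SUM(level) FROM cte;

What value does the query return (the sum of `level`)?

Base: id=5 (n38) at level 0.
Iteration 1: rows with parent in {5} -> n13 (id 6, level 1), n1 (id 7, level 1).
Iteration 2: rows with parent in {6,7} -> n21 (id 8, level 2).
Iteration 3: rows with parent in {8} -> n24 (id 10, level 3).
Iteration 4: rows with parent in {10} -> n16 (id 11, level 4), n31 (id 12, level 4), n18 (id 13, level 4).
Iteration 5: rows with parent in {11,12,13} -> n39 (id 14, level 5), n27 (id 15, level 5).
Iteration 6: no rows with parent in {14,15}; recursion stops.
SUM(level) = 0 + 1 + 1 + 2 + 3 + 4 + 4 + 4 + 5 + 5 = 29.

29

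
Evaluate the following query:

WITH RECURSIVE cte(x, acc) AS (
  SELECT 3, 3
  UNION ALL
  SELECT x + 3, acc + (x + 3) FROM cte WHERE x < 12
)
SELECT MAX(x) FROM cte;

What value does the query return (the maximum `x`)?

12

Base: x=3, acc=3.
Iteration 1: 3 < 12 holds -> x = 3 + 3 = 6, acc = 3 + 6 = 9.
Iteration 2: 6 < 12 holds -> x = 6 + 3 = 9, acc = 9 + 9 = 18.
Iteration 3: 9 < 12 holds -> x = 9 + 3 = 12, acc = 18 + 12 = 30.
Iteration 4: 12 < 12 fails; recursion stops.
x values: 3, 6, 9, 12; the maximum is 12.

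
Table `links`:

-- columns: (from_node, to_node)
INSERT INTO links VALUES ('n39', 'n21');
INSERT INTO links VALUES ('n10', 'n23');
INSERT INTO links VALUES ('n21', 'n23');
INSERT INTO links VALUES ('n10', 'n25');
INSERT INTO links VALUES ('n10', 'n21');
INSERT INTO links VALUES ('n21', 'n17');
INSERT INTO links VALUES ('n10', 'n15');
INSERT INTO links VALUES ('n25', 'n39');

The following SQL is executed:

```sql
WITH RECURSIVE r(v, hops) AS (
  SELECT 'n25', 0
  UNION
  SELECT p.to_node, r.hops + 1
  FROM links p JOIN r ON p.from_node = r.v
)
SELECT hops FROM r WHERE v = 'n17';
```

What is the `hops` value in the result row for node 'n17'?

3

Base: (n25, hops=0).
Iteration 1: edges from {n25} -> (n39, hops=1).
Iteration 2: edges from {n39} -> (n21, hops=2).
Iteration 3: edges from {n21} -> (n17, hops=3), (n23, hops=3).
Iteration 4: no outgoing edges from {n17,n23}; recursion stops.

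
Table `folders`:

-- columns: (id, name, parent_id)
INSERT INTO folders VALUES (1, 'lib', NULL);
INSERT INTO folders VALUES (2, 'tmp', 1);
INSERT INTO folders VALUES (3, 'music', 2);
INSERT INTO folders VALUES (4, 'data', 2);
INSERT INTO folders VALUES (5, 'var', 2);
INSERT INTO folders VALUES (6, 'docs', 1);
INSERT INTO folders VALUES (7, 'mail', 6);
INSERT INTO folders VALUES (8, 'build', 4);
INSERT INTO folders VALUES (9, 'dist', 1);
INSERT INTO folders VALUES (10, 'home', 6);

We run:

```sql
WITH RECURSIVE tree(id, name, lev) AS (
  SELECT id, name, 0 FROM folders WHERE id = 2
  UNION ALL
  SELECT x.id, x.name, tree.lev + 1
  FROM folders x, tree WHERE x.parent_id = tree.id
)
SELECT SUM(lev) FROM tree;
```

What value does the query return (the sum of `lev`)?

5

Base: id=2 (tmp) at lev 0.
Iteration 1: rows with parent_id in {2} -> music (id 3, lev 1), data (id 4, lev 1), var (id 5, lev 1).
Iteration 2: rows with parent_id in {3,4,5} -> build (id 8, lev 2).
Iteration 3: no rows with parent_id in {8}; recursion stops.
SUM(lev) = 0 + 1 + 1 + 1 + 2 = 5.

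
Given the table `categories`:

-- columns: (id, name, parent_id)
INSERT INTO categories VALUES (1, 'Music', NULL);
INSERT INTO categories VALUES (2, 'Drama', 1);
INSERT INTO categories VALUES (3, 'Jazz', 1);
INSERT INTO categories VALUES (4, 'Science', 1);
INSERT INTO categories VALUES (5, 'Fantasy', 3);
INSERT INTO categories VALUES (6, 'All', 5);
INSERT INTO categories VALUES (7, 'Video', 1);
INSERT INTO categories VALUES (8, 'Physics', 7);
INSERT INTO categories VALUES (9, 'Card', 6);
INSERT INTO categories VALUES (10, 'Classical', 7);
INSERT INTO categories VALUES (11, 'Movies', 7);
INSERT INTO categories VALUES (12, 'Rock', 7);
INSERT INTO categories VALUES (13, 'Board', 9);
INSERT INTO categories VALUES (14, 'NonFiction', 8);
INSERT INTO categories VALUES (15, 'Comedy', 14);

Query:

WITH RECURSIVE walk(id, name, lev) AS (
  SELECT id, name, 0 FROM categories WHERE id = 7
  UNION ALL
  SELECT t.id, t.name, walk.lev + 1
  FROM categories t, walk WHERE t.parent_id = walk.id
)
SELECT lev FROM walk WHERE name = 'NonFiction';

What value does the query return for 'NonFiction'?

2

Base: id=7 (Video) at lev 0.
Iteration 1: rows with parent_id in {7} -> Physics (id 8, lev 1), Classical (id 10, lev 1), Movies (id 11, lev 1), Rock (id 12, lev 1).
Iteration 2: rows with parent_id in {8,10,11,12} -> NonFiction (id 14, lev 2).
Iteration 3: rows with parent_id in {14} -> Comedy (id 15, lev 3).
Iteration 4: no rows with parent_id in {15}; recursion stops.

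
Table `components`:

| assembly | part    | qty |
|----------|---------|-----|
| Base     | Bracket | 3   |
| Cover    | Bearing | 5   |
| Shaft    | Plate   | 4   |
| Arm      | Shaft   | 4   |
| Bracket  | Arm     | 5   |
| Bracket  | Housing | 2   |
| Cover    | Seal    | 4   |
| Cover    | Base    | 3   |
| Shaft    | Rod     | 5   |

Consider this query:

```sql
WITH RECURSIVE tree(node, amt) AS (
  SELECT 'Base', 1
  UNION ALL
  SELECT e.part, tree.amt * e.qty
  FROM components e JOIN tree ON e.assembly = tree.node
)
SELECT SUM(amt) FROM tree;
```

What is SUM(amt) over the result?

625

Base: (Base, amt=1).
Iteration 1: components of {Base} -> Bracket = 1*3 = 3.
Iteration 2: components of {Bracket} -> Arm = 3*5 = 15, Housing = 3*2 = 6.
Iteration 3: components of {Arm,Housing} -> Shaft = 15*4 = 60.
Iteration 4: components of {Shaft} -> Plate = 60*4 = 240, Rod = 60*5 = 300.
Iteration 5: no further components; recursion stops.
SUM(amt) = 1 + 3 + 6 + 15 + 60 + 240 + 300 = 625.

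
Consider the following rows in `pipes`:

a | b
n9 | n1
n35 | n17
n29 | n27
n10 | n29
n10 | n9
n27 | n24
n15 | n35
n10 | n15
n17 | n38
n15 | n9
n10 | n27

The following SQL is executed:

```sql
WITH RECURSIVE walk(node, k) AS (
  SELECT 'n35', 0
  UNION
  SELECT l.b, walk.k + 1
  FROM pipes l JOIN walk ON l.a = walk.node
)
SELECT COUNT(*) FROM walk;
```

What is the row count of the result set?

Base: (n35, k=0).
Iteration 1: edges from {n35} -> (n17, k=1).
Iteration 2: edges from {n17} -> (n38, k=2).
Iteration 3: no outgoing edges from {n38}; recursion stops.
Total rows emitted: 3.

3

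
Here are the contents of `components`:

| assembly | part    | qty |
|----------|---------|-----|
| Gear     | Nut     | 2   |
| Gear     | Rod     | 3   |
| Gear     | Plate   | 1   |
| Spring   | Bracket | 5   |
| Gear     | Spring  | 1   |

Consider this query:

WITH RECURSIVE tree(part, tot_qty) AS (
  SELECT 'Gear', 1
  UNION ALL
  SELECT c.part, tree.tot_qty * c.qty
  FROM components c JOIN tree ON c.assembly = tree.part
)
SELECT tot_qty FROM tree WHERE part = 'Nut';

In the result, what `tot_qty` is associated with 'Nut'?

Base: (Gear, tot_qty=1).
Iteration 1: components of {Gear} -> Nut = 1*2 = 2, Plate = 1*1 = 1, Rod = 1*3 = 3, Spring = 1*1 = 1.
Iteration 2: components of {Nut,Plate,Rod,Spring} -> Bracket = 1*5 = 5.
Iteration 3: no further components; recursion stops.

2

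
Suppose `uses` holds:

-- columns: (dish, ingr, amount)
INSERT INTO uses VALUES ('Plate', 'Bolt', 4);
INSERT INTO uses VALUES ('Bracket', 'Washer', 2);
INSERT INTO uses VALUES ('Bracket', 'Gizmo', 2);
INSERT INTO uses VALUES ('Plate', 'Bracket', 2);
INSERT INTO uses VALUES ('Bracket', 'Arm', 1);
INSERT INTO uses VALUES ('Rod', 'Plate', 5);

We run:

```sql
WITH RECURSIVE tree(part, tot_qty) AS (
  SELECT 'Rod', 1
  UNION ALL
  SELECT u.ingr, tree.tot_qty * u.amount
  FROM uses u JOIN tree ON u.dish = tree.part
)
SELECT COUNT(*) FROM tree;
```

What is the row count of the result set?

7

Base: (Rod, tot_qty=1).
Iteration 1: components of {Rod} -> Plate = 1*5 = 5.
Iteration 2: components of {Plate} -> Bolt = 5*4 = 20, Bracket = 5*2 = 10.
Iteration 3: components of {Bolt,Bracket} -> Arm = 10*1 = 10, Gizmo = 10*2 = 20, Washer = 10*2 = 20.
Iteration 4: no further components; recursion stops.
Total rows emitted: 7.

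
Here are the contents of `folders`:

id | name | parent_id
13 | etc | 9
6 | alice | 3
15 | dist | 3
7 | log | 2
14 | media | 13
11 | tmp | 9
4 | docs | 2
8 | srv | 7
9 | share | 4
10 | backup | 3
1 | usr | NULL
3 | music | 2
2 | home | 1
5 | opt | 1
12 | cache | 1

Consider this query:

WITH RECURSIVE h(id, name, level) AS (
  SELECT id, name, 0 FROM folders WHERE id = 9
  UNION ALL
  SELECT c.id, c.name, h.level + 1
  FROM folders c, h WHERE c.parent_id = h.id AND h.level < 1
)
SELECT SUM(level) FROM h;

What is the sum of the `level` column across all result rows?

2

Base: id=9 (share) at level 0.
Iteration 1: rows with parent_id in {9} -> tmp (id 11, level 1), etc (id 13, level 1).
Iteration 2: level < 1 fails for all current rows; recursion stops.
SUM(level) = 0 + 1 + 1 = 2.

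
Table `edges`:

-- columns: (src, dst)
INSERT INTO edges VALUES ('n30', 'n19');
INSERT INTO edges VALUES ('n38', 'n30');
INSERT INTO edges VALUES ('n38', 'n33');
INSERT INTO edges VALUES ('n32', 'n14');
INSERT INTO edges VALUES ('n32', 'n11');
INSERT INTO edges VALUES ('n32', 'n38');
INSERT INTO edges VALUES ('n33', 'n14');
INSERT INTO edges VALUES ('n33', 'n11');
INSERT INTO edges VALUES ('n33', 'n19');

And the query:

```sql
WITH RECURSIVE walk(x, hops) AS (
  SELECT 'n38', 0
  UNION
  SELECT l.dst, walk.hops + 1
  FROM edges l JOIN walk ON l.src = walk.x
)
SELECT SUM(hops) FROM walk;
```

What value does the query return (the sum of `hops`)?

8

Base: (n38, hops=0).
Iteration 1: edges from {n38} -> (n30, hops=1), (n33, hops=1).
Iteration 2: edges from {n30,n33} -> (n11, hops=2), (n14, hops=2), (n19, hops=2). [UNION drops 1 duplicate row(s)]
Iteration 3: no outgoing edges from {n11,n14,n19}; recursion stops.
SUM(hops) = 0 + 1 + 1 + 2 + 2 + 2 = 8.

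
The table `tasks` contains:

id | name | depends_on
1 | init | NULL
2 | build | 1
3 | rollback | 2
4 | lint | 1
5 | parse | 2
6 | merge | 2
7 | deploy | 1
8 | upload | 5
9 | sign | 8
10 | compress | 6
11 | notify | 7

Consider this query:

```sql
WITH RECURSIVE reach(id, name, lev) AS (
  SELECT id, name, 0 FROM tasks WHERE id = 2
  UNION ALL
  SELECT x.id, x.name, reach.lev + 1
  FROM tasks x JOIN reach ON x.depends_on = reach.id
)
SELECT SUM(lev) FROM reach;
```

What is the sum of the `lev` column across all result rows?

Base: id=2 (build) at lev 0.
Iteration 1: rows with depends_on in {2} -> rollback (id 3, lev 1), parse (id 5, lev 1), merge (id 6, lev 1).
Iteration 2: rows with depends_on in {3,5,6} -> upload (id 8, lev 2), compress (id 10, lev 2).
Iteration 3: rows with depends_on in {8,10} -> sign (id 9, lev 3).
Iteration 4: no rows with depends_on in {9}; recursion stops.
SUM(lev) = 0 + 1 + 1 + 1 + 2 + 2 + 3 = 10.

10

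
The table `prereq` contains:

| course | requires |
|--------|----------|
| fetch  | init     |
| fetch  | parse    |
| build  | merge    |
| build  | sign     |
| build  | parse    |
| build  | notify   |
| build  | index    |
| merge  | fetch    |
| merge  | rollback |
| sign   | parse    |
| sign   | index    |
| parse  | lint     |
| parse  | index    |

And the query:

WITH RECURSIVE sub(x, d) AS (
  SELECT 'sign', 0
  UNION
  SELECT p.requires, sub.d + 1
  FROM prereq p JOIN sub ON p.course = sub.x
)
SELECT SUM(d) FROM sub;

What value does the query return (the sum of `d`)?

6

Base: (sign, d=0).
Iteration 1: edges from {sign} -> (index, d=1), (parse, d=1).
Iteration 2: edges from {index,parse} -> (index, d=2), (lint, d=2).
Iteration 3: no outgoing edges from {index,lint}; recursion stops.
SUM(d) = 0 + 1 + 1 + 2 + 2 = 6.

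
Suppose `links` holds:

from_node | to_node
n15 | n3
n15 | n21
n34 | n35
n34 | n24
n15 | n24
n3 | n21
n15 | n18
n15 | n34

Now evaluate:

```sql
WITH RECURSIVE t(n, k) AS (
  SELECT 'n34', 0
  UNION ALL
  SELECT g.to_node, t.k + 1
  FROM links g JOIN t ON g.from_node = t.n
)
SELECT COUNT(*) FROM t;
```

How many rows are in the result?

3

Base: (n34, k=0).
Iteration 1: edges from {n34} -> (n24, k=1), (n35, k=1).
Iteration 2: no outgoing edges from {n24,n35}; recursion stops.
Total rows emitted: 3.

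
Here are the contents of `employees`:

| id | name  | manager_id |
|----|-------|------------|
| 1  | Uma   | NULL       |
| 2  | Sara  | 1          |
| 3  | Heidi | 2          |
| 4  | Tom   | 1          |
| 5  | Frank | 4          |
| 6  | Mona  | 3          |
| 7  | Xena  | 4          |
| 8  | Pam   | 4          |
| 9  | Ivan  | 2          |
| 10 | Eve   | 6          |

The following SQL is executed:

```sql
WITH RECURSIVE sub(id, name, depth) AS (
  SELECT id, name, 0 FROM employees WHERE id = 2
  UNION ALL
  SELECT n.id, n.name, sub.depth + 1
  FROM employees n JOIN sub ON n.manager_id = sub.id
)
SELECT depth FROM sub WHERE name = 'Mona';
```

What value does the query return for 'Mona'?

2

Base: id=2 (Sara) at depth 0.
Iteration 1: rows with manager_id in {2} -> Heidi (id 3, depth 1), Ivan (id 9, depth 1).
Iteration 2: rows with manager_id in {3,9} -> Mona (id 6, depth 2).
Iteration 3: rows with manager_id in {6} -> Eve (id 10, depth 3).
Iteration 4: no rows with manager_id in {10}; recursion stops.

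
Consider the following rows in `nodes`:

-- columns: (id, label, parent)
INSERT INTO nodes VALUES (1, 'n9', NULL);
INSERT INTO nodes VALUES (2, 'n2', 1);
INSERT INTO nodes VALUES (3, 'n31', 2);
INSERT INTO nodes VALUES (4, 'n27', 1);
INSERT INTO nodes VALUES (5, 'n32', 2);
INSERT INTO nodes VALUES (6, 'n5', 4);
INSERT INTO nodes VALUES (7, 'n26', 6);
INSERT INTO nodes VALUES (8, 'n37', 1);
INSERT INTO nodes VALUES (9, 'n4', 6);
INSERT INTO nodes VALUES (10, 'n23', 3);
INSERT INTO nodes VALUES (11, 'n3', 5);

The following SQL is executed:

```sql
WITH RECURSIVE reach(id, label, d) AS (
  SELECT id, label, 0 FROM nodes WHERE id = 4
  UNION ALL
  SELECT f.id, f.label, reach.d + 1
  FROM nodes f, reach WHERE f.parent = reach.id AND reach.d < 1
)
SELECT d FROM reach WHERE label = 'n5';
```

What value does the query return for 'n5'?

Base: id=4 (n27) at d 0.
Iteration 1: rows with parent in {4} -> n5 (id 6, d 1).
Iteration 2: d < 1 fails for all current rows; recursion stops.

1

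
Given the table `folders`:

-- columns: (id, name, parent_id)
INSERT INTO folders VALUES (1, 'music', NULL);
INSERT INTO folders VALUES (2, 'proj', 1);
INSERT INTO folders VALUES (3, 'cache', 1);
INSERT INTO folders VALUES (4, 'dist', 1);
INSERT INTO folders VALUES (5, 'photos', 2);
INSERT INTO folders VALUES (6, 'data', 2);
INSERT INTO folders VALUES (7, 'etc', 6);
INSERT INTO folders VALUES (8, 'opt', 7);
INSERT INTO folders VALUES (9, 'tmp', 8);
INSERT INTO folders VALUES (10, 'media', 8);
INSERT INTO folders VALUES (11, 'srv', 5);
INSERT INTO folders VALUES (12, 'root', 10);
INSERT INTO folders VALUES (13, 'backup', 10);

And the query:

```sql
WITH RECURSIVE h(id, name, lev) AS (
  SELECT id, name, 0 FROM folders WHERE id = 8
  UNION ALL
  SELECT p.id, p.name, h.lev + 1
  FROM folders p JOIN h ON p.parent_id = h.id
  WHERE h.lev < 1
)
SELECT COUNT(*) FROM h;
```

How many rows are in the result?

Base: id=8 (opt) at lev 0.
Iteration 1: rows with parent_id in {8} -> tmp (id 9, lev 1), media (id 10, lev 1).
Iteration 2: lev < 1 fails for all current rows; recursion stops.
Total rows emitted: 3.

3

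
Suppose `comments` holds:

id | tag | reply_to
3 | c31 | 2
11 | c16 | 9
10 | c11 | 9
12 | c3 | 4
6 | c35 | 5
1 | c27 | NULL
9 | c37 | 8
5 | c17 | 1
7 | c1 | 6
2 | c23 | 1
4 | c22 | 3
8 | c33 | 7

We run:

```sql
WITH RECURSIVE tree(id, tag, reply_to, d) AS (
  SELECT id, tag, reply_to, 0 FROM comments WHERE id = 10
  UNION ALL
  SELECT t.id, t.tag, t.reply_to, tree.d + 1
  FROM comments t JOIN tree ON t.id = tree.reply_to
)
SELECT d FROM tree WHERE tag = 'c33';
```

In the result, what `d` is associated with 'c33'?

Base: id=10 (c11), reply_to=9, d 0.
Iteration 1: join on id=9 -> c37 (id 9, reply_to=8, d 1).
Iteration 2: join on id=8 -> c33 (id 8, reply_to=7, d 2).
Iteration 3: join on id=7 -> c1 (id 7, reply_to=6, d 3).
Iteration 4: join on id=6 -> c35 (id 6, reply_to=5, d 4).
Iteration 5: join on id=5 -> c17 (id 5, reply_to=1, d 5).
Iteration 6: join on id=1 -> c27 (id 1, reply_to=NULL, d 6).
Iteration 7: reply_to is NULL; no match; recursion stops.

2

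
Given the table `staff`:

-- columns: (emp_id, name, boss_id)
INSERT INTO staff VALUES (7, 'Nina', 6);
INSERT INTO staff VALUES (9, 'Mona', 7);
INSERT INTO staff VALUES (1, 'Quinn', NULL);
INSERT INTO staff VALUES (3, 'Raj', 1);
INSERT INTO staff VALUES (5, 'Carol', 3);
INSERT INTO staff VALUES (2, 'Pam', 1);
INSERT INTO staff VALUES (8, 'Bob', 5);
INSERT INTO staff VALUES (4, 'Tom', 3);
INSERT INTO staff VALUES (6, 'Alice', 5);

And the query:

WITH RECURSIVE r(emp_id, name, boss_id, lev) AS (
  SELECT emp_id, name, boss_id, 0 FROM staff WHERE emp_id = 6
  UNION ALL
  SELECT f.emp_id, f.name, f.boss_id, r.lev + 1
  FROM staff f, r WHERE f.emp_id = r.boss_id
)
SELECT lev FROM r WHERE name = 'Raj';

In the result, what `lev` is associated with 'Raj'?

Base: emp_id=6 (Alice), boss_id=5, lev 0.
Iteration 1: join on emp_id=5 -> Carol (id 5, boss_id=3, lev 1).
Iteration 2: join on emp_id=3 -> Raj (id 3, boss_id=1, lev 2).
Iteration 3: join on emp_id=1 -> Quinn (id 1, boss_id=NULL, lev 3).
Iteration 4: boss_id is NULL; no match; recursion stops.

2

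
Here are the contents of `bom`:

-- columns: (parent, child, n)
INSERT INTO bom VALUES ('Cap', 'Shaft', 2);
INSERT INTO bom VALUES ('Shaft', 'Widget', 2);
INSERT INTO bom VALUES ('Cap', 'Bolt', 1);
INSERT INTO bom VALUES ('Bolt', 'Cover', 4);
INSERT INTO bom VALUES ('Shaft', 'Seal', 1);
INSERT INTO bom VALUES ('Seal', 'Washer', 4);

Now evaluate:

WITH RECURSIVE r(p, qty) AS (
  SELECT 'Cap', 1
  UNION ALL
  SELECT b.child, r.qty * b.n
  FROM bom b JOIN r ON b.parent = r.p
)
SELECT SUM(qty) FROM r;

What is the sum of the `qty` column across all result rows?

Base: (Cap, qty=1).
Iteration 1: components of {Cap} -> Bolt = 1*1 = 1, Shaft = 1*2 = 2.
Iteration 2: components of {Bolt,Shaft} -> Cover = 1*4 = 4, Seal = 2*1 = 2, Widget = 2*2 = 4.
Iteration 3: components of {Cover,Seal,Widget} -> Washer = 2*4 = 8.
Iteration 4: no further components; recursion stops.
SUM(qty) = 1 + 2 + 1 + 4 + 2 + 4 + 8 = 22.

22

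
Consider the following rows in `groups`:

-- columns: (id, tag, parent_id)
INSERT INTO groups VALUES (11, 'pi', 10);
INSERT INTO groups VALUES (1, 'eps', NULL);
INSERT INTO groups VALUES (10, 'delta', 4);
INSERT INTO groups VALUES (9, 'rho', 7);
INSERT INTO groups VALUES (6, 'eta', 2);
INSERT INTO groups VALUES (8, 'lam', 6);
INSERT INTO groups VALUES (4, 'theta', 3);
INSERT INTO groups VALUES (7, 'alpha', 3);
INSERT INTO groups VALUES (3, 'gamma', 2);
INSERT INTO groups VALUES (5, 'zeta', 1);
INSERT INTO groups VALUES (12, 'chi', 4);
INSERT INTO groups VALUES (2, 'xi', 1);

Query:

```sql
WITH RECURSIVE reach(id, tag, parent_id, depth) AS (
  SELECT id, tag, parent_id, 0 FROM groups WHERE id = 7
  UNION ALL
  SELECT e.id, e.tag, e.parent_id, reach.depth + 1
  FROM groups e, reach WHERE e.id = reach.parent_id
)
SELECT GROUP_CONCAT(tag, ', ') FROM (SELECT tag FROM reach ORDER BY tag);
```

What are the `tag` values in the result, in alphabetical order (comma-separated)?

alpha, eps, gamma, xi

Base: id=7 (alpha), parent_id=3, depth 0.
Iteration 1: join on id=3 -> gamma (id 3, parent_id=2, depth 1).
Iteration 2: join on id=2 -> xi (id 2, parent_id=1, depth 2).
Iteration 3: join on id=1 -> eps (id 1, parent_id=NULL, depth 3).
Iteration 4: parent_id is NULL; no match; recursion stops.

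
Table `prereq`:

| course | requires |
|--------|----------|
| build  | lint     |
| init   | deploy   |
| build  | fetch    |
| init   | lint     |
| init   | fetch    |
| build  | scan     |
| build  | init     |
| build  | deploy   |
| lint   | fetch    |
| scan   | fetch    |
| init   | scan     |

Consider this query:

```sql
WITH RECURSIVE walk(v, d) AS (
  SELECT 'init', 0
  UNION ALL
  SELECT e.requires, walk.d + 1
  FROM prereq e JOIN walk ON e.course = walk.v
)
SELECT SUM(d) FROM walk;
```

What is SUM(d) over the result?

8

Base: (init, d=0).
Iteration 1: edges from {init} -> (deploy, d=1), (fetch, d=1), (lint, d=1), (scan, d=1).
Iteration 2: edges from {deploy,fetch,lint,scan} -> (fetch, d=2) x2. [UNION ALL keeps all 2 new rows, including repeats]
Iteration 3: no outgoing edges from {fetch}; recursion stops.
SUM(d) = 0 + 1 + 1 + 1 + 1 + 2 + 2 = 8.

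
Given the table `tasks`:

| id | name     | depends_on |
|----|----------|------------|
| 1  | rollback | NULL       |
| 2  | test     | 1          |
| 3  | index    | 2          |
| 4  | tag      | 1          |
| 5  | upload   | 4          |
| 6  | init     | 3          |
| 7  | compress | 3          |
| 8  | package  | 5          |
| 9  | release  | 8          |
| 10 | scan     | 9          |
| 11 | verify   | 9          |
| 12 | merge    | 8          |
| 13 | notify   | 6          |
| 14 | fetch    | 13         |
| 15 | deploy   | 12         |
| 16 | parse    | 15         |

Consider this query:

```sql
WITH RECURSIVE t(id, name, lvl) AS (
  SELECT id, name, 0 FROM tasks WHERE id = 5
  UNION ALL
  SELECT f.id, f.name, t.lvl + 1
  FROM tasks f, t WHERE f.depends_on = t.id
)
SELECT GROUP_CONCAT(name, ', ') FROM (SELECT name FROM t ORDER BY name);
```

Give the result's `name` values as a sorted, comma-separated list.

deploy, merge, package, parse, release, scan, upload, verify

Base: id=5 (upload) at lvl 0.
Iteration 1: rows with depends_on in {5} -> package (id 8, lvl 1).
Iteration 2: rows with depends_on in {8} -> release (id 9, lvl 2), merge (id 12, lvl 2).
Iteration 3: rows with depends_on in {9,12} -> scan (id 10, lvl 3), verify (id 11, lvl 3), deploy (id 15, lvl 3).
Iteration 4: rows with depends_on in {10,11,15} -> parse (id 16, lvl 4).
Iteration 5: no rows with depends_on in {16}; recursion stops.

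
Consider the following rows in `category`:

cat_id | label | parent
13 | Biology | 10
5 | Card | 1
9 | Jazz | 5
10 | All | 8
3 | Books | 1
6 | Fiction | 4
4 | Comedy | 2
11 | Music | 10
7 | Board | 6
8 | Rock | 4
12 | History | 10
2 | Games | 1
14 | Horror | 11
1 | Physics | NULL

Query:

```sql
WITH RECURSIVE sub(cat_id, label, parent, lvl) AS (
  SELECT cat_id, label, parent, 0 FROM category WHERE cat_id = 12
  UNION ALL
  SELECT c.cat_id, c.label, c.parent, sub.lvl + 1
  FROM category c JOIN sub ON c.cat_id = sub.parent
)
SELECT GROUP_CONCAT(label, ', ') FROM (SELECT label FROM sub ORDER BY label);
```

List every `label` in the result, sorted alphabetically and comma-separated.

Base: cat_id=12 (History), parent=10, lvl 0.
Iteration 1: join on cat_id=10 -> All (id 10, parent=8, lvl 1).
Iteration 2: join on cat_id=8 -> Rock (id 8, parent=4, lvl 2).
Iteration 3: join on cat_id=4 -> Comedy (id 4, parent=2, lvl 3).
Iteration 4: join on cat_id=2 -> Games (id 2, parent=1, lvl 4).
Iteration 5: join on cat_id=1 -> Physics (id 1, parent=NULL, lvl 5).
Iteration 6: parent is NULL; no match; recursion stops.

All, Comedy, Games, History, Physics, Rock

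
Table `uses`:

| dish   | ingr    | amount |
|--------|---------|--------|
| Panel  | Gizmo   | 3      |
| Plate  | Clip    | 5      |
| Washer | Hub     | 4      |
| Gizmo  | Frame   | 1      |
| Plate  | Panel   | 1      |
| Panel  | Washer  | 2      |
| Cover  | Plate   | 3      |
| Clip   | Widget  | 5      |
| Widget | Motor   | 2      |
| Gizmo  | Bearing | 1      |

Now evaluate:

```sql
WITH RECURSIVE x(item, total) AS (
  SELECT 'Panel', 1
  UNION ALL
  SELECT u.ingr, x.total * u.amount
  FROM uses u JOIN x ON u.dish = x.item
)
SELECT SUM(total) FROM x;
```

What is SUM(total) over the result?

20

Base: (Panel, total=1).
Iteration 1: components of {Panel} -> Gizmo = 1*3 = 3, Washer = 1*2 = 2.
Iteration 2: components of {Gizmo,Washer} -> Bearing = 3*1 = 3, Frame = 3*1 = 3, Hub = 2*4 = 8.
Iteration 3: no further components; recursion stops.
SUM(total) = 1 + 3 + 2 + 3 + 3 + 8 = 20.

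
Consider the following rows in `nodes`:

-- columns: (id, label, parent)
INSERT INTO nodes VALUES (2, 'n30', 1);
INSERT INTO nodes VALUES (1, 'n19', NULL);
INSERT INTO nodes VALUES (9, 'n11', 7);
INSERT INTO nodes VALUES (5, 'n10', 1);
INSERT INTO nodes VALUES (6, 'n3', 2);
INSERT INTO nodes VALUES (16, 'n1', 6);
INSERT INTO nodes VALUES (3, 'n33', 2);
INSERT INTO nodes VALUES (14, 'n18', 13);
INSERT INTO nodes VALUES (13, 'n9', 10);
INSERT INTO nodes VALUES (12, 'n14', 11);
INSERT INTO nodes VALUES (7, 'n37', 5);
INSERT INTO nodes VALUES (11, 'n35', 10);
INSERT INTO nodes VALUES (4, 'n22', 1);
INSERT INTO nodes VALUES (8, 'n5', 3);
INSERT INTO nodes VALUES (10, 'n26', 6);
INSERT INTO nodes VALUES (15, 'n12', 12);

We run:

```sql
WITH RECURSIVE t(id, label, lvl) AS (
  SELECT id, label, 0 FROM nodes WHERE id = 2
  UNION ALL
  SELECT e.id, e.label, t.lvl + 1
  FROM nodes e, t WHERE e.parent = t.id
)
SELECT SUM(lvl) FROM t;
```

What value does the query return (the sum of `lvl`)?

Base: id=2 (n30) at lvl 0.
Iteration 1: rows with parent in {2} -> n33 (id 3, lvl 1), n3 (id 6, lvl 1).
Iteration 2: rows with parent in {3,6} -> n5 (id 8, lvl 2), n26 (id 10, lvl 2), n1 (id 16, lvl 2).
Iteration 3: rows with parent in {8,10,16} -> n35 (id 11, lvl 3), n9 (id 13, lvl 3).
Iteration 4: rows with parent in {11,13} -> n14 (id 12, lvl 4), n18 (id 14, lvl 4).
Iteration 5: rows with parent in {12,14} -> n12 (id 15, lvl 5).
Iteration 6: no rows with parent in {15}; recursion stops.
SUM(lvl) = 0 + 1 + 1 + 2 + 2 + 2 + 3 + 3 + 4 + 4 + 5 = 27.

27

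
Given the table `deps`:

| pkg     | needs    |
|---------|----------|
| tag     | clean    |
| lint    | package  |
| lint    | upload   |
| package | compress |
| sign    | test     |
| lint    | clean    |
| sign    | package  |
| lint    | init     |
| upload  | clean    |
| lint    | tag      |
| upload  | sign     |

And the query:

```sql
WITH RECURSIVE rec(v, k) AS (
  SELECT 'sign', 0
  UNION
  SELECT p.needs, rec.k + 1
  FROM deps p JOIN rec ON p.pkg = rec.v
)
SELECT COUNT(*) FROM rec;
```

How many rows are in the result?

Base: (sign, k=0).
Iteration 1: edges from {sign} -> (package, k=1), (test, k=1).
Iteration 2: edges from {package,test} -> (compress, k=2).
Iteration 3: no outgoing edges from {compress}; recursion stops.
Total rows emitted: 4.

4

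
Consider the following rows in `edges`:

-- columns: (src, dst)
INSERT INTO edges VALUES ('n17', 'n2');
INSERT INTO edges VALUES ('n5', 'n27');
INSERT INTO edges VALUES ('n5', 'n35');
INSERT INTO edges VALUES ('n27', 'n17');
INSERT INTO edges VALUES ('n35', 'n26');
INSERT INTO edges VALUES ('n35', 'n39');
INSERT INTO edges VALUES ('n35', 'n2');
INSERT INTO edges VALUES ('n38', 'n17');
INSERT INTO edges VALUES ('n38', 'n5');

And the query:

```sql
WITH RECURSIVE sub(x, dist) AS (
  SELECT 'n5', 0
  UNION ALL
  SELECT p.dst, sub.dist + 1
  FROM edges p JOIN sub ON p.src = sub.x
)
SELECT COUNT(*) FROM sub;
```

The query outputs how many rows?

8

Base: (n5, dist=0).
Iteration 1: edges from {n5} -> (n27, dist=1), (n35, dist=1).
Iteration 2: edges from {n27,n35} -> (n17, dist=2), (n2, dist=2), (n26, dist=2), (n39, dist=2).
Iteration 3: edges from {n17,n2,n26,n39} -> (n2, dist=3).
Iteration 4: no outgoing edges from {n2}; recursion stops.
Total rows emitted: 8.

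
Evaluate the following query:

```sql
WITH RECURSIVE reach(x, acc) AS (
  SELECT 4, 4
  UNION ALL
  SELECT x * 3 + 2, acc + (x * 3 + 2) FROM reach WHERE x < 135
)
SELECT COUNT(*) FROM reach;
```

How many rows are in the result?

5

Base: x=4, acc=4.
Iteration 1: 4 < 135 holds -> x = 4 * 3 + 2 = 14, acc = 4 + 14 = 18.
Iteration 2: 14 < 135 holds -> x = 14 * 3 + 2 = 44, acc = 18 + 44 = 62.
Iteration 3: 44 < 135 holds -> x = 44 * 3 + 2 = 134, acc = 62 + 134 = 196.
Iteration 4: 134 < 135 holds -> x = 134 * 3 + 2 = 404, acc = 196 + 404 = 600.
Iteration 5: 404 < 135 fails; recursion stops.
Total rows emitted: 5.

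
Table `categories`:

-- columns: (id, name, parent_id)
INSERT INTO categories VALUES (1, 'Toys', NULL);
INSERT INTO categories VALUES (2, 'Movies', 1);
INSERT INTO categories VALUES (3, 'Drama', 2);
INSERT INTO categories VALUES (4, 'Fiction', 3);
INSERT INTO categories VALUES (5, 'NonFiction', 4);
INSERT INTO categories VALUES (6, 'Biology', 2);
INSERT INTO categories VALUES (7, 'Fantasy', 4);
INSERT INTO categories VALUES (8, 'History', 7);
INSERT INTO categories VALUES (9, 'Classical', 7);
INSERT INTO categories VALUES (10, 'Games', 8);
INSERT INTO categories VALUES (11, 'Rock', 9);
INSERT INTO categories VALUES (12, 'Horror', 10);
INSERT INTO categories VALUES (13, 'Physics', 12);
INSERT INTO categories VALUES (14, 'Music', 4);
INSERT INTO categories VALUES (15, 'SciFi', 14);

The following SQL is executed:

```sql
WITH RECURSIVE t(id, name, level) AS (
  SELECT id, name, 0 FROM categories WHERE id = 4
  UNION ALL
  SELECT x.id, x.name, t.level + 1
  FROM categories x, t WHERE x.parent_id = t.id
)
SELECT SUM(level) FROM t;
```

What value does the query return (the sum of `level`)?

Base: id=4 (Fiction) at level 0.
Iteration 1: rows with parent_id in {4} -> NonFiction (id 5, level 1), Fantasy (id 7, level 1), Music (id 14, level 1).
Iteration 2: rows with parent_id in {5,7,14} -> History (id 8, level 2), Classical (id 9, level 2), SciFi (id 15, level 2).
Iteration 3: rows with parent_id in {8,9,15} -> Games (id 10, level 3), Rock (id 11, level 3).
Iteration 4: rows with parent_id in {10,11} -> Horror (id 12, level 4).
Iteration 5: rows with parent_id in {12} -> Physics (id 13, level 5).
Iteration 6: no rows with parent_id in {13}; recursion stops.
SUM(level) = 0 + 1 + 1 + 1 + 2 + 2 + 2 + 3 + 3 + 4 + 5 = 24.

24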